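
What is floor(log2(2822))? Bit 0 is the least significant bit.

11

2822 = 101100000110
The topmost 1 is at position 11 (since 2^11 = 2048 ≤ 2822 < 4096).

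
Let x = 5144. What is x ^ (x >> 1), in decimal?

x = 1010000011000 = 5144
x>>1 = 0101000001100
XOR  = 1111000010100 = 7700
(x ^ (x >> 1) gives the standard binary-reflected Gray code of x.)

7700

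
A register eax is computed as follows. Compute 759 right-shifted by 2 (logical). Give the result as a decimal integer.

759 = 1011110111
shift right by 2 → 0010111101 = 189
(equivalently, floor(759 / 4))

189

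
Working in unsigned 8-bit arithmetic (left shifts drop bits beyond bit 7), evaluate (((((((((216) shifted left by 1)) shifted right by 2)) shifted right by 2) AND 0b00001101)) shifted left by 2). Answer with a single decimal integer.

216 = 11011000
→ shifted left by 1 (mod 2^8) → 10110000 = 176
→ shifted right by 2 → 00101100 = 44
→ shifted right by 2 → 00001011 = 11
0b00001101 = 00001101
→ AND → 00001001 = 9
→ shifted left by 2 (mod 2^8) → 00100100 = 36

36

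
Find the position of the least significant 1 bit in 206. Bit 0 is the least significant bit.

206 = 11001110
Trailing zeros: 1, so the lowest set bit is bit 1 (value 2).

1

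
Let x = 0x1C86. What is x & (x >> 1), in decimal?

3074

x = 1110010000110 = 7302
x>>1 = 0111001000011
AND  = 0110000000010 = 3074
(x & (x >> 1) has a 1 wherever x has two consecutive 1 bits.)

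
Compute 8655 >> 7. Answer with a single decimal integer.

67

8655 = 10000111001111
shift right by 7 → 00000001000011 = 67
(equivalently, floor(8655 / 128))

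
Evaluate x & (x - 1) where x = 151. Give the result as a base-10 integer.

150

x = 10010111 = 151
x - 1 = 10010110
AND   = 10010110 = 150
(x & (x - 1) clears the lowest set bit of x.)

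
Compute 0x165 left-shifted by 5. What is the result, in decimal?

0x165 = 00000101100101
shift left by 5 → 10110010100000 = 11424
(equivalently, 357 × 2^5 = 357 × 32)

11424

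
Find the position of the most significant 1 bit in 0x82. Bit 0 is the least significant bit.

0x82 = 10000010
The topmost 1 is at position 7 (since 2^7 = 128 ≤ 130 < 256).

7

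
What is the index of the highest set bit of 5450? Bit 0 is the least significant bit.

5450 = 1010101001010
The topmost 1 is at position 12 (since 2^12 = 4096 ≤ 5450 < 8192).

12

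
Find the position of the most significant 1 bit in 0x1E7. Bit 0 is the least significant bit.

0x1E7 = 111100111
The topmost 1 is at position 8 (since 2^8 = 256 ≤ 487 < 512).

8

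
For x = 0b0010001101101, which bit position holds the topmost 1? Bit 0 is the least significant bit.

0b0010001101101 = 10001101101
The topmost 1 is at position 10 (since 2^10 = 1024 ≤ 1133 < 2048).

10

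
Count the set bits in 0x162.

4

0x162 = 101100010
Count the 1s: 1 + 1 + 1 + 1 = 4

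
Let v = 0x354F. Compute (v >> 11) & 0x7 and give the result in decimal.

v = 11010101001111
Shift right by 11: 110
Mask low 3 bits: 110 = 6

6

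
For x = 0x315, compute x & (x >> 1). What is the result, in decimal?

x = 1100010101 = 789
x>>1 = 0110001010
AND  = 0100000000 = 256
(x & (x >> 1) has a 1 wherever x has two consecutive 1 bits.)

256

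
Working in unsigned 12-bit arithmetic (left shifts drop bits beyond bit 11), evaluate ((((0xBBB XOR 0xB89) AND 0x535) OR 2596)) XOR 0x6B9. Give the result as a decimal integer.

3213

0xBBB = 101110111011
0xB89 = 101110001001
→ XOR → 000000110010 = 50
0x535 = 010100110101
→ AND → 000000110000 = 48
2596 = 101000100100
→ OR → 101000110100 = 2612
0x6B9 = 011010111001
→ XOR → 110010001101 = 3213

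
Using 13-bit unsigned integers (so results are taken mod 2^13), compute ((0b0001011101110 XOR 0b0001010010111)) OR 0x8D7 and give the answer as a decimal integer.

0b0001011101110 = 0001011101110
0b0001010010111 = 0001010010111
→ XOR → 0000001111001 = 121
0x8D7 = 0100011010111
→ OR → 0100011111111 = 2303

2303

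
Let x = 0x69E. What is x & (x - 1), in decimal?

1692

x = 11010011110 = 1694
x - 1 = 11010011101
AND   = 11010011100 = 1692
(x & (x - 1) clears the lowest set bit of x.)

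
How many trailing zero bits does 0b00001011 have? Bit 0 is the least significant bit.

0b00001011 = 1011
Trailing zeros: 0, so the lowest set bit is bit 0 (value 1).

0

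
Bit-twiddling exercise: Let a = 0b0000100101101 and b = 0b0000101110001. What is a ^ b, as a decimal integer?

92

a = 100101101
b = 101110001
XOR → 001011100 = 92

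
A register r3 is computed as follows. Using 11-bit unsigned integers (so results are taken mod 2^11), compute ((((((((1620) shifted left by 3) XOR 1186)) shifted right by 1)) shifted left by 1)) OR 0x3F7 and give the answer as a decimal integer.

1620 = 11001010100
→ shifted left by 3 (mod 2^11) → 01010100000 = 672
1186 = 10010100010
→ XOR → 11000000010 = 1538
→ shifted right by 1 → 01100000001 = 769
→ shifted left by 1 (mod 2^11) → 11000000010 = 1538
0x3F7 = 01111110111
→ OR → 11111110111 = 2039

2039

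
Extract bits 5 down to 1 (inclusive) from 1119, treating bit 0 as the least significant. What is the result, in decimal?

15

v = 010001011111
Shift right by 1: 01000101111
Mask low 5 bits: 01111 = 15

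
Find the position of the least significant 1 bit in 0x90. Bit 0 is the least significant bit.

4

0x90 = 10010000
Trailing zeros: 4, so the lowest set bit is bit 4 (value 16).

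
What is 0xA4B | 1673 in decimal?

0xA4B = 101001001011
1673 = 011010001001
 OR → 111011001011 = 3787

3787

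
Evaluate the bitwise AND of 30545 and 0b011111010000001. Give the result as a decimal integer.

30545 = 111011101010001
b = 011111010000001
AND → 011011000000001 = 13825

13825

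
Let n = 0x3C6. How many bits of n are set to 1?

0x3C6 = 1111000110
Count the 1s: 1 + 1 + 1 + 1 + 1 + 1 = 6

6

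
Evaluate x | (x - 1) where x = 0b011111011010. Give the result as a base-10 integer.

2011

x = 11111011010 = 2010
x - 1 = 11111011001
OR    = 11111011011 = 2011
(x | (x - 1) sets all bits below the lowest set bit.)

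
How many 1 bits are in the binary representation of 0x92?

0x92 = 10010010
Count the 1s: 1 + 1 + 1 = 3

3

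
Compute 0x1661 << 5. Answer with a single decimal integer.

0x1661 = 000001011001100001
shift left by 5 → 101100110000100000 = 183328
(equivalently, 5729 × 2^5 = 5729 × 32)

183328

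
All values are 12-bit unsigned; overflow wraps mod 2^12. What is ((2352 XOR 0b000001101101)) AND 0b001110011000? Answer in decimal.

280

2352 = 100100110000
0b000001101101 = 000001101101
→ XOR → 100101011101 = 2397
0b001110011000 = 001110011000
→ AND → 000100011000 = 280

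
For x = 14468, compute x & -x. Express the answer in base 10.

x = 11100010000100 = 14468
-x (two's complement) = …00011101111100
AND   = 00000000000100 = 4
(x & -x isolates the lowest set bit of x.)

4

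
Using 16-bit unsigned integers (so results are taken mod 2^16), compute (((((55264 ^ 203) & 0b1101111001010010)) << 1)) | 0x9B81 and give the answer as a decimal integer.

49029

55264 = 1101011111100000
203 = 0000000011001011
→ ^ → 1101011100101011 = 55083
0b1101111001010010 = 1101111001010010
→ & → 1101011000000010 = 54786
→ << 1 (mod 2^16) → 1010110000000100 = 44036
0x9B81 = 1001101110000001
→ | → 1011111110000101 = 49029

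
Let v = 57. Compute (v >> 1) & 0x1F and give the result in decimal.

v = 000111001
Shift right by 1: 00011100
Mask low 5 bits: 11100 = 28

28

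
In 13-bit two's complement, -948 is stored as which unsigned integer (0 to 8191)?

948 in 13 bits: 0001110110100
Invert: 1110001001011
Add 1:  1110001001100 = 7244
(Check: 2^13 - 948 = 8192 - 948 = 7244.)

7244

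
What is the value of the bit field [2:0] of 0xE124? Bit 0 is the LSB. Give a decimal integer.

4

v = 1110000100100100
Shift right by 0: 1110000100100100
Mask low 3 bits: 100 = 4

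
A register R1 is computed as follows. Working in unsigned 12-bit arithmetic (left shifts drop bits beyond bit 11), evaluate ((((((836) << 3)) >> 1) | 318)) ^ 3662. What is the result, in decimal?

2928

836 = 001101000100
→ << 3 (mod 2^12) → 101000100000 = 2592
→ >> 1 → 010100010000 = 1296
318 = 000100111110
→ | → 010100111110 = 1342
3662 = 111001001110
→ ^ → 101101110000 = 2928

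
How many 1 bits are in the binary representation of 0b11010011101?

7

n = 11010011101
Count the 1s: 1 + 1 + 1 + 1 + 1 + 1 + 1 = 7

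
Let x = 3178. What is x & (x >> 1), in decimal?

1056

x = 110001101010 = 3178
x>>1 = 011000110101
AND  = 010000100000 = 1056
(x & (x >> 1) has a 1 wherever x has two consecutive 1 bits.)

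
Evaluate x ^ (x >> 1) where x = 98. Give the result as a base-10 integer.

x = 1100010 = 98
x>>1 = 0110001
XOR  = 1010011 = 83
(x ^ (x >> 1) gives the standard binary-reflected Gray code of x.)

83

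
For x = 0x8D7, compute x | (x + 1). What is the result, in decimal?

2271

x = 100011010111 = 2263
x + 1 = 100011011000
OR    = 100011011111 = 2271
(x | (x + 1) sets the lowest cleared bit.)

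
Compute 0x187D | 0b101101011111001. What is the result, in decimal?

0x187D = 001100001111101
b = 101101011111001
 OR → 101101011111101 = 23293

23293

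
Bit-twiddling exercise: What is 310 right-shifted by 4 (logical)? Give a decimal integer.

310 = 100110110
shift right by 4 → 000010011 = 19
(equivalently, floor(310 / 16))

19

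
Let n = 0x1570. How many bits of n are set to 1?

6

0x1570 = 1010101110000
Count the 1s: 1 + 1 + 1 + 1 + 1 + 1 = 6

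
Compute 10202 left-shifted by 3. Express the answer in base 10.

10202 = 00010011111011010
shift left by 3 → 10011111011010000 = 81616
(equivalently, 10202 × 2^3 = 10202 × 8)

81616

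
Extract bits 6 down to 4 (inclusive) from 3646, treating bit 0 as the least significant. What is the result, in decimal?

3

v = 111000111110
Shift right by 4: 11100011
Mask low 3 bits: 011 = 3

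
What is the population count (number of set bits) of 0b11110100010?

6

n = 11110100010
Count the 1s: 1 + 1 + 1 + 1 + 1 + 1 = 6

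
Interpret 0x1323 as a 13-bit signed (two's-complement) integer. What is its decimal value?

pattern = 1001100100011 (MSB is 1 ⇒ negative)
Invert: 0110011011100, add 1 → 0110011011101 = 3293, so the value is -3293.
(Equivalently: 4899 - 2^13 = 4899 - 8192 = -3293.)

-3293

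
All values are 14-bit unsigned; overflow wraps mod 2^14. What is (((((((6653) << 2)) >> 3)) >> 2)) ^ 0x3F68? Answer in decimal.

6653 = 01100111111101
→ << 2 (mod 2^14) → 10011111110100 = 10228
→ >> 3 → 00010011111110 = 1278
→ >> 2 → 00000100111111 = 319
0x3F68 = 11111101101000
→ ^ → 11111001010111 = 15959

15959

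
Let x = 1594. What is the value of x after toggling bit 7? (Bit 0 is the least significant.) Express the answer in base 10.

x = 11000111010
bit 7 is currently 0; toggle it via x ^ (1 << 7) = x ^ 128
→ 11010111010 = 1722

1722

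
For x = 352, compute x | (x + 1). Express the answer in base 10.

353

x = 101100000 = 352
x + 1 = 101100001
OR    = 101100001 = 353
(x | (x + 1) sets the lowest cleared bit.)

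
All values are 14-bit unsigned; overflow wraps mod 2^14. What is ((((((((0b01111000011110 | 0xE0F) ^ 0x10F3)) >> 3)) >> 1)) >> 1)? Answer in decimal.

0b01111000011110 = 01111000011110
0xE0F = 00111000001111
→ | → 01111000011111 = 7711
0x10F3 = 01000011110011
→ ^ → 00111011101100 = 3820
→ >> 3 → 00000111011101 = 477
→ >> 1 → 00000011101110 = 238
→ >> 1 → 00000001110111 = 119

119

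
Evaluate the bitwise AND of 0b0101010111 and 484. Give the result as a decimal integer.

a = 101010111
484 = 111100100
AND → 101000100 = 324

324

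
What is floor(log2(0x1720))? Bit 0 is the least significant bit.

12

0x1720 = 1011100100000
The topmost 1 is at position 12 (since 2^12 = 4096 ≤ 5920 < 8192).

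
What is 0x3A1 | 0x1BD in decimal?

957

0x3A1 = 1110100001
0x1BD = 0110111101
 OR → 1110111101 = 957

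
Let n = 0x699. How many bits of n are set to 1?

0x699 = 11010011001
Count the 1s: 1 + 1 + 1 + 1 + 1 + 1 = 6

6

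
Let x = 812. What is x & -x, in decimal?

x = 1100101100 = 812
-x (two's complement) = …0011010100
AND   = 0000000100 = 4
(x & -x isolates the lowest set bit of x.)

4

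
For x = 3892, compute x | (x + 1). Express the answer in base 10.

x = 111100110100 = 3892
x + 1 = 111100110101
OR    = 111100110101 = 3893
(x | (x + 1) sets the lowest cleared bit.)

3893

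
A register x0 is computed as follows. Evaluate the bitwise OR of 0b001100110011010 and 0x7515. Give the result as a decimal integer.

a = 001100110011010
0x7515 = 111010100010101
 OR → 111110110011111 = 32159

32159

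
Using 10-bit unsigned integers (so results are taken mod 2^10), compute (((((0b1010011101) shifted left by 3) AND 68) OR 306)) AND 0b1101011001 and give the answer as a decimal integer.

0b1010011101 = 1010011101
→ shifted left by 3 (mod 2^10) → 0011101000 = 232
68 = 0001000100
→ AND → 0001000000 = 64
306 = 0100110010
→ OR → 0101110010 = 370
0b1101011001 = 1101011001
→ AND → 0101010000 = 336

336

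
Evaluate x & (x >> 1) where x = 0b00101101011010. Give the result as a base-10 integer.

264

x = 101101011010 = 2906
x>>1 = 010110101101
AND  = 000100001000 = 264
(x & (x >> 1) has a 1 wherever x has two consecutive 1 bits.)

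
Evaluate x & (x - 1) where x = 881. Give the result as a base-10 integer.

880

x = 1101110001 = 881
x - 1 = 1101110000
AND   = 1101110000 = 880
(x & (x - 1) clears the lowest set bit of x.)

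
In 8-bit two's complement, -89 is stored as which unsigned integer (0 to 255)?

89 in 8 bits: 01011001
Invert: 10100110
Add 1:  10100111 = 167
(Check: 2^8 - 89 = 256 - 89 = 167.)

167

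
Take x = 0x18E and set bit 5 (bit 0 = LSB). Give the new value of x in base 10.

430

x = 00110001110
bit 5 is currently 0; set it via x | (1 << 5) = x | 32
→ 00110101110 = 430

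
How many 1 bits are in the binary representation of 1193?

5

1193 = 10010101001
Count the 1s: 1 + 1 + 1 + 1 + 1 = 5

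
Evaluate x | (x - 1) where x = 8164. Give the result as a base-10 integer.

x = 1111111100100 = 8164
x - 1 = 1111111100011
OR    = 1111111100111 = 8167
(x | (x - 1) sets all bits below the lowest set bit.)

8167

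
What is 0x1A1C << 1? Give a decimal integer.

13368

0x1A1C = 01101000011100
shift left by 1 → 11010000111000 = 13368
(equivalently, 6684 × 2^1 = 6684 × 2)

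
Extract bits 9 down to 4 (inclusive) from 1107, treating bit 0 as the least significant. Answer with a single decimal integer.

v = 10001010011
Shift right by 4: 1000101
Mask low 6 bits: 000101 = 5

5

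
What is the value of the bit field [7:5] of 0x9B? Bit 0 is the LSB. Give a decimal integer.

4

v = 0010011011
Shift right by 5: 00100
Mask low 3 bits: 100 = 4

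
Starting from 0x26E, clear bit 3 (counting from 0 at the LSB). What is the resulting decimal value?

x = 1001101110
bit 3 is currently 1; clear it via x & ~(1 << 3) = x & ~8
→ 1001100110 = 614

614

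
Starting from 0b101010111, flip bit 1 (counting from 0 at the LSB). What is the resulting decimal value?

x = 101010111
bit 1 is currently 1; toggle it via x ^ (1 << 1) = x ^ 2
→ 101010101 = 341

341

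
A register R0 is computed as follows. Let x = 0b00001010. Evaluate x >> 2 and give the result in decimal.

x = 1010
shift right by 2 → 0010 = 2
(equivalently, floor(10 / 4))

2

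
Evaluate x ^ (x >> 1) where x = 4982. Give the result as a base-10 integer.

6861

x = 1001101110110 = 4982
x>>1 = 0100110111011
XOR  = 1101011001101 = 6861
(x ^ (x >> 1) gives the standard binary-reflected Gray code of x.)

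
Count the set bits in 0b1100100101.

5

n = 1100100101
Count the 1s: 1 + 1 + 1 + 1 + 1 = 5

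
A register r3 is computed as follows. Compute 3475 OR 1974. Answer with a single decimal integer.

3475 = 110110010011
1974 = 011110110110
 OR → 111110110111 = 4023

4023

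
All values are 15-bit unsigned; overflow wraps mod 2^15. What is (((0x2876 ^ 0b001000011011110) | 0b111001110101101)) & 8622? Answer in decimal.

0x2876 = 010100001110110
0b001000011011110 = 001000011011110
→ ^ → 011100010101000 = 14504
0b111001110101101 = 111001110101101
→ | → 111101110101101 = 31661
8622 = 010000110101110
→ & → 010000110101100 = 8620

8620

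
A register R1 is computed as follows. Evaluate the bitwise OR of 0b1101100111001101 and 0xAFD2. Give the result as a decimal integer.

a = 1101100111001101
0xAFD2 = 1010111111010010
 OR → 1111111111011111 = 65503

65503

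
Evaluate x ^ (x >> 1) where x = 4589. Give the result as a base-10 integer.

6427

x = 1000111101101 = 4589
x>>1 = 0100011110110
XOR  = 1100100011011 = 6427
(x ^ (x >> 1) gives the standard binary-reflected Gray code of x.)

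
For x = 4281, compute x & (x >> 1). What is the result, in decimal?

x = 1000010111001 = 4281
x>>1 = 0100001011100
AND  = 0000000011000 = 24
(x & (x >> 1) has a 1 wherever x has two consecutive 1 bits.)

24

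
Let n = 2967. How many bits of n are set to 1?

2967 = 101110010111
Count the 1s: 1 + 1 + 1 + 1 + 1 + 1 + 1 + 1 = 8

8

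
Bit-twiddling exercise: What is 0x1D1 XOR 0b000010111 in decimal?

0x1D1 = 111010001
b = 000010111
XOR → 111000110 = 454

454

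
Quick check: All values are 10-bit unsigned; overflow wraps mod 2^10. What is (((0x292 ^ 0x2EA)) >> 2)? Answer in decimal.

30

0x292 = 1010010010
0x2EA = 1011101010
→ ^ → 0001111000 = 120
→ >> 2 → 0000011110 = 30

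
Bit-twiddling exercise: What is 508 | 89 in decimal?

509

508 = 111111100
89 = 001011001
 OR → 111111101 = 509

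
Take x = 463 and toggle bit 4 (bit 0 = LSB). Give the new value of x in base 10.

479

x = 00111001111
bit 4 is currently 0; toggle it via x ^ (1 << 4) = x ^ 16
→ 00111011111 = 479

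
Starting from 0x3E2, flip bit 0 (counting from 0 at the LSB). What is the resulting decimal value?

995

x = 001111100010
bit 0 is currently 0; toggle it via x ^ (1 << 0) = x ^ 1
→ 001111100011 = 995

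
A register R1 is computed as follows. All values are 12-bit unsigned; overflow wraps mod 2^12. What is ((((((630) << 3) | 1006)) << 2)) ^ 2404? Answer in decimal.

630 = 001001110110
→ << 3 (mod 2^12) → 001110110000 = 944
1006 = 001111101110
→ | → 001111111110 = 1022
→ << 2 (mod 2^12) → 111111111000 = 4088
2404 = 100101100100
→ ^ → 011010011100 = 1692

1692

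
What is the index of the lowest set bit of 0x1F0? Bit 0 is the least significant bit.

4

0x1F0 = 111110000
Trailing zeros: 4, so the lowest set bit is bit 4 (value 16).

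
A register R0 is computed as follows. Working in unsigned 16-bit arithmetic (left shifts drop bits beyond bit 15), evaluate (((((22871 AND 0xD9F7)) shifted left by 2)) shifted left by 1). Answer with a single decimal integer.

22871 = 0101100101010111
0xD9F7 = 1101100111110111
→ AND → 0101100101010111 = 22871
→ shifted left by 2 (mod 2^16) → 0110010101011100 = 25948
→ shifted left by 1 (mod 2^16) → 1100101010111000 = 51896

51896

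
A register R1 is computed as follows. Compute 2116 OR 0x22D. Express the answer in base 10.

2116 = 100001000100
0x22D = 001000101101
 OR → 101001101101 = 2669

2669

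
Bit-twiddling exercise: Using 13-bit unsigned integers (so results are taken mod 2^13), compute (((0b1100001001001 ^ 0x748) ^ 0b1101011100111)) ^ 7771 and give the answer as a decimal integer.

7101

0b1100001001001 = 1100001001001
0x748 = 0011101001000
→ ^ → 1111100000001 = 7937
0b1101011100111 = 1101011100111
→ ^ → 0010111100110 = 1510
7771 = 1111001011011
→ ^ → 1101110111101 = 7101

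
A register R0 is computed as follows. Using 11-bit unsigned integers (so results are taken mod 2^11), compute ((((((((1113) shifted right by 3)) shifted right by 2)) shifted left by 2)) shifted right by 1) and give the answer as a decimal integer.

68

1113 = 10001011001
→ shifted right by 3 → 00010001011 = 139
→ shifted right by 2 → 00000100010 = 34
→ shifted left by 2 (mod 2^11) → 00010001000 = 136
→ shifted right by 1 → 00001000100 = 68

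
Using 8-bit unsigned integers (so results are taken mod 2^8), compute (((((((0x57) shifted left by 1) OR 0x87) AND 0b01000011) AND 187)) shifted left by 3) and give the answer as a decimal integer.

24

0x57 = 01010111
→ shifted left by 1 (mod 2^8) → 10101110 = 174
0x87 = 10000111
→ OR → 10101111 = 175
0b01000011 = 01000011
→ AND → 00000011 = 3
187 = 10111011
→ AND → 00000011 = 3
→ shifted left by 3 (mod 2^8) → 00011000 = 24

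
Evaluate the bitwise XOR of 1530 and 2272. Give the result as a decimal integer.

3354

1530 = 010111111010
2272 = 100011100000
XOR → 110100011010 = 3354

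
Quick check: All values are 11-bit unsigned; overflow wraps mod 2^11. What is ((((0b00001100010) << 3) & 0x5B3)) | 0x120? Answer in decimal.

304

0b00001100010 = 00001100010
→ << 3 (mod 2^11) → 01100010000 = 784
0x5B3 = 10110110011
→ & → 00100010000 = 272
0x120 = 00100100000
→ | → 00100110000 = 304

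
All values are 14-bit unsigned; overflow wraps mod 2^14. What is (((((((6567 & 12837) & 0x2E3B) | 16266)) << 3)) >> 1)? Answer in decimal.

6567 = 01100110100111
12837 = 11001000100101
→ & → 01000000100101 = 4133
0x2E3B = 10111000111011
→ & → 00000000100001 = 33
16266 = 11111110001010
→ | → 11111110101011 = 16299
→ << 3 (mod 2^14) → 11110101011000 = 15704
→ >> 1 → 01111010101100 = 7852

7852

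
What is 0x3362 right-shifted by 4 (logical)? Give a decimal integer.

822

0x3362 = 11001101100010
shift right by 4 → 00001100110110 = 822
(equivalently, floor(13154 / 16))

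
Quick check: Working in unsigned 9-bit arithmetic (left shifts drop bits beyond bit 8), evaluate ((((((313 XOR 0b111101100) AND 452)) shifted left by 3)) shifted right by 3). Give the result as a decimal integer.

4

313 = 100111001
0b111101100 = 111101100
→ XOR → 011010101 = 213
452 = 111000100
→ AND → 011000100 = 196
→ shifted left by 3 (mod 2^9) → 000100000 = 32
→ shifted right by 3 → 000000100 = 4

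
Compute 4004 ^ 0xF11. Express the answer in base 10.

4004 = 111110100100
0xF11 = 111100010001
XOR → 000010110101 = 181

181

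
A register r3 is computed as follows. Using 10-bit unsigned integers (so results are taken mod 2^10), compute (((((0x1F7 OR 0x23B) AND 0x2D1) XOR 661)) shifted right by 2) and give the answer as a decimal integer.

17

0x1F7 = 0111110111
0x23B = 1000111011
→ OR → 1111111111 = 1023
0x2D1 = 1011010001
→ AND → 1011010001 = 721
661 = 1010010101
→ XOR → 0001000100 = 68
→ shifted right by 2 → 0000010001 = 17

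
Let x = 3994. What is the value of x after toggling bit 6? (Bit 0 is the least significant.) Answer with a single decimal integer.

x = 111110011010
bit 6 is currently 0; toggle it via x ^ (1 << 6) = x ^ 64
→ 111111011010 = 4058

4058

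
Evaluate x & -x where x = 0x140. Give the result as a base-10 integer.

x = 101000000 = 320
-x (two's complement) = …011000000
AND   = 001000000 = 64
(x & -x isolates the lowest set bit of x.)

64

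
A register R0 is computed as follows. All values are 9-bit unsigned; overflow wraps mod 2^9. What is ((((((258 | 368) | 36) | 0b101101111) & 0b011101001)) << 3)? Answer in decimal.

328

258 = 100000010
368 = 101110000
→ | → 101110010 = 370
36 = 000100100
→ | → 101110110 = 374
0b101101111 = 101101111
→ | → 101111111 = 383
0b011101001 = 011101001
→ & → 001101001 = 105
→ << 3 (mod 2^9) → 101001000 = 328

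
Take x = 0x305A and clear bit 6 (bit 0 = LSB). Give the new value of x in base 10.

x = 11000001011010
bit 6 is currently 1; clear it via x & ~(1 << 6) = x & ~64
→ 11000000011010 = 12314

12314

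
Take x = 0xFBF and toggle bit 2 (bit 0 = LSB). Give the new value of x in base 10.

x = 000111110111111
bit 2 is currently 1; toggle it via x ^ (1 << 2) = x ^ 4
→ 000111110111011 = 4027

4027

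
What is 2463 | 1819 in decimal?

3999

2463 = 100110011111
1819 = 011100011011
 OR → 111110011111 = 3999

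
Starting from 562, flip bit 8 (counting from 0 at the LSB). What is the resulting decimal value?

x = 01000110010
bit 8 is currently 0; toggle it via x ^ (1 << 8) = x ^ 256
→ 01100110010 = 818

818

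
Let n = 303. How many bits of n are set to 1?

6

303 = 100101111
Count the 1s: 1 + 1 + 1 + 1 + 1 + 1 = 6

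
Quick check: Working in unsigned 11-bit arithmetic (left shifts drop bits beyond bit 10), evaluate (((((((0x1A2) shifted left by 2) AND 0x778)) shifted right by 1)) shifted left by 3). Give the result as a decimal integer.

32

0x1A2 = 00110100010
→ shifted left by 2 (mod 2^11) → 11010001000 = 1672
0x778 = 11101111000
→ AND → 11000001000 = 1544
→ shifted right by 1 → 01100000100 = 772
→ shifted left by 3 (mod 2^11) → 00000100000 = 32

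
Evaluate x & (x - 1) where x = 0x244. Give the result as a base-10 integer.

x = 1001000100 = 580
x - 1 = 1001000011
AND   = 1001000000 = 576
(x & (x - 1) clears the lowest set bit of x.)

576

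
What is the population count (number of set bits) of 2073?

2073 = 100000011001
Count the 1s: 1 + 1 + 1 + 1 = 4

4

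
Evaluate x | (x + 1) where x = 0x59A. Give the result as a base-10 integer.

x = 10110011010 = 1434
x + 1 = 10110011011
OR    = 10110011011 = 1435
(x | (x + 1) sets the lowest cleared bit.)

1435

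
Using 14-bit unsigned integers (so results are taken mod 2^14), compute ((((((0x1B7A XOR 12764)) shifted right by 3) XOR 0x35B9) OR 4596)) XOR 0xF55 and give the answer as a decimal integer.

16040

0x1B7A = 01101101111010
12764 = 11000111011100
→ XOR → 10101010100110 = 10918
→ shifted right by 3 → 00010101010100 = 1364
0x35B9 = 11010110111001
→ XOR → 11000011101101 = 12525
4596 = 01000111110100
→ OR → 11000111111101 = 12797
0xF55 = 00111101010101
→ XOR → 11111010101000 = 16040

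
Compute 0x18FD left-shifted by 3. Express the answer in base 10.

0x18FD = 0001100011111101
shift left by 3 → 1100011111101000 = 51176
(equivalently, 6397 × 2^3 = 6397 × 8)

51176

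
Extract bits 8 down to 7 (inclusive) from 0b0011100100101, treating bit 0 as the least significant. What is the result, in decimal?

v = 0011100100101
Shift right by 7: 001110
Mask low 2 bits: 10 = 2

2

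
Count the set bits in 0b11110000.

4

n = 11110000
Count the 1s: 1 + 1 + 1 + 1 = 4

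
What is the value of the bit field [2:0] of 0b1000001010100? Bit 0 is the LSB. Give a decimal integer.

4

v = 1000001010100
Shift right by 0: 1000001010100
Mask low 3 bits: 100 = 4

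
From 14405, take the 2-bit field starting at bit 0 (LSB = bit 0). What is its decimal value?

v = 11100001000101
Shift right by 0: 11100001000101
Mask low 2 bits: 01 = 1

1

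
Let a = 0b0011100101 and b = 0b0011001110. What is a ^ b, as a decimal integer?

a = 11100101
b = 11001110
XOR → 00101011 = 43

43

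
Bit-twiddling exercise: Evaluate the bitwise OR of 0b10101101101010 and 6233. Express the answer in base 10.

a = 10101101101010
6233 = 01100001011001
 OR → 11101101111011 = 15227

15227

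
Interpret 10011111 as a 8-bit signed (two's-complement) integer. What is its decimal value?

-97

pattern = 10011111 (MSB is 1 ⇒ negative)
Invert: 01100000, add 1 → 01100001 = 97, so the value is -97.
(Equivalently: 159 - 2^8 = 159 - 256 = -97.)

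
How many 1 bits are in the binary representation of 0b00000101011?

4

n = 101011
Count the 1s: 1 + 1 + 1 + 1 = 4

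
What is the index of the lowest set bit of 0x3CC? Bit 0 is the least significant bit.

2

0x3CC = 1111001100
Trailing zeros: 2, so the lowest set bit is bit 2 (value 4).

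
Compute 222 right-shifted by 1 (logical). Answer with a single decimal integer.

111

222 = 11011110
shift right by 1 → 01101111 = 111
(equivalently, floor(222 / 2))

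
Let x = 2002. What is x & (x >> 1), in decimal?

x = 11111010010 = 2002
x>>1 = 01111101001
AND  = 01111000000 = 960
(x & (x >> 1) has a 1 wherever x has two consecutive 1 bits.)

960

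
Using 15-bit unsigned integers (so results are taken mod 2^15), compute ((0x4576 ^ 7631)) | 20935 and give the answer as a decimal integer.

23039

0x4576 = 100010101110110
7631 = 001110111001111
→ ^ → 101100010111001 = 22713
20935 = 101000111000111
→ | → 101100111111111 = 23039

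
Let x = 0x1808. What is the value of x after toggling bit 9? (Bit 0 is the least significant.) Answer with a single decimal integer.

6664

x = 1100000001000
bit 9 is currently 0; toggle it via x ^ (1 << 9) = x ^ 512
→ 1101000001000 = 6664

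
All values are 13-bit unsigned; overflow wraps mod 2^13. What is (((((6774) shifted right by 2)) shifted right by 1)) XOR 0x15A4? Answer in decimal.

5866

6774 = 1101001110110
→ shifted right by 2 → 0011010011101 = 1693
→ shifted right by 1 → 0001101001110 = 846
0x15A4 = 1010110100100
→ XOR → 1011011101010 = 5866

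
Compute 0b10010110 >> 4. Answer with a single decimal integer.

x = 10010110
shift right by 4 → 00001001 = 9
(equivalently, floor(150 / 16))

9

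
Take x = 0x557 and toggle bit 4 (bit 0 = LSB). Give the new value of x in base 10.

x = 010101010111
bit 4 is currently 1; toggle it via x ^ (1 << 4) = x ^ 16
→ 010101000111 = 1351

1351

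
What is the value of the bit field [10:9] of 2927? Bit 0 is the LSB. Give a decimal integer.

1

v = 101101101111
Shift right by 9: 101
Mask low 2 bits: 01 = 1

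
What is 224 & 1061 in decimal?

224 = 00011100000
1061 = 10000100101
AND → 00000100000 = 32

32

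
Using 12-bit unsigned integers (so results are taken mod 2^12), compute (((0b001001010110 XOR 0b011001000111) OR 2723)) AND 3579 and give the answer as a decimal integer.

3251

0b001001010110 = 001001010110
0b011001000111 = 011001000111
→ XOR → 010000010001 = 1041
2723 = 101010100011
→ OR → 111010110011 = 3763
3579 = 110111111011
→ AND → 110010110011 = 3251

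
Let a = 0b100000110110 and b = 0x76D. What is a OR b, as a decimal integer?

a = 100000110110
0x76D = 011101101101
 OR → 111101111111 = 3967

3967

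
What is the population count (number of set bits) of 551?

5

551 = 1000100111
Count the 1s: 1 + 1 + 1 + 1 + 1 = 5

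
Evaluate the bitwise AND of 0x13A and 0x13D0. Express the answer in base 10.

272

0x13A = 0000100111010
0x13D0 = 1001111010000
AND → 0000100010000 = 272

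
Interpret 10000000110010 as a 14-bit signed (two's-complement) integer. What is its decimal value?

pattern = 10000000110010 (MSB is 1 ⇒ negative)
Invert: 01111111001101, add 1 → 01111111001110 = 8142, so the value is -8142.
(Equivalently: 8242 - 2^14 = 8242 - 16384 = -8142.)

-8142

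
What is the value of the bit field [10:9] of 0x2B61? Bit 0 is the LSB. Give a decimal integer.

v = 010101101100001
Shift right by 9: 010101
Mask low 2 bits: 01 = 1

1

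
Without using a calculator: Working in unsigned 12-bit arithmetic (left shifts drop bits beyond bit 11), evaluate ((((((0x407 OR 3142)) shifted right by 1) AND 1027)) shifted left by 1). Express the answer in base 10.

2054

0x407 = 010000000111
3142 = 110001000110
→ OR → 110001000111 = 3143
→ shifted right by 1 → 011000100011 = 1571
1027 = 010000000011
→ AND → 010000000011 = 1027
→ shifted left by 1 (mod 2^12) → 100000000110 = 2054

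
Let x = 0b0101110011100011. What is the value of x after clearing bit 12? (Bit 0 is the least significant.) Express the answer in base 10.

19683

x = 0101110011100011
bit 12 is currently 1; clear it via x & ~(1 << 12) = x & ~4096
→ 0100110011100011 = 19683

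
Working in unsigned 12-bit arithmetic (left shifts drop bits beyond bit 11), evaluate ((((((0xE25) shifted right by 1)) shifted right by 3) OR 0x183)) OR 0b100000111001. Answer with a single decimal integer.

0xE25 = 111000100101
→ shifted right by 1 → 011100010010 = 1810
→ shifted right by 3 → 000011100010 = 226
0x183 = 000110000011
→ OR → 000111100011 = 483
0b100000111001 = 100000111001
→ OR → 100111111011 = 2555

2555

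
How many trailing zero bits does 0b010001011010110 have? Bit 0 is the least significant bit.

0b010001011010110 = 10001011010110
Trailing zeros: 1, so the lowest set bit is bit 1 (value 2).

1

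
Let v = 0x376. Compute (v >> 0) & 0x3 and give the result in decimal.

v = 0001101110110
Shift right by 0: 0001101110110
Mask low 2 bits: 10 = 2

2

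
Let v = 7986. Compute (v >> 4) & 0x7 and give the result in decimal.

v = 001111100110010
Shift right by 4: 00111110011
Mask low 3 bits: 011 = 3

3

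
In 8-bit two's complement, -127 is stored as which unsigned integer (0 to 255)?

129

127 in 8 bits: 01111111
Invert: 10000000
Add 1:  10000001 = 129
(Check: 2^8 - 127 = 256 - 127 = 129.)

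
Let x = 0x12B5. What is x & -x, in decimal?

x = 1001010110101 = 4789
-x (two's complement) = …0110101001011
AND   = 0000000000001 = 1
(x & -x isolates the lowest set bit of x.)

1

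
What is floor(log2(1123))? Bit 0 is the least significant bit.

1123 = 10001100011
The topmost 1 is at position 10 (since 2^10 = 1024 ≤ 1123 < 2048).

10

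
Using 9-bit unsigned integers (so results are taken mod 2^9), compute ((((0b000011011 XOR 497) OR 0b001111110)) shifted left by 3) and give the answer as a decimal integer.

496

0b000011011 = 000011011
497 = 111110001
→ XOR → 111101010 = 490
0b001111110 = 001111110
→ OR → 111111110 = 510
→ shifted left by 3 (mod 2^9) → 111110000 = 496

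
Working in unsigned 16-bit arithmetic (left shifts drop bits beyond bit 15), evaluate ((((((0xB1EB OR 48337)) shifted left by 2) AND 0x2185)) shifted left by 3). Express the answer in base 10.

0xB1EB = 1011000111101011
48337 = 1011110011010001
→ OR → 1011110111111011 = 48635
→ shifted left by 2 (mod 2^16) → 1111011111101100 = 63468
0x2185 = 0010000110000101
→ AND → 0010000110000100 = 8580
→ shifted left by 3 (mod 2^16) → 0000110000100000 = 3104

3104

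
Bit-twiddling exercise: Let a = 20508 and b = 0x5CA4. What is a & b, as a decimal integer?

20484

20508 = 101000000011100
0x5CA4 = 101110010100100
AND → 101000000000100 = 20484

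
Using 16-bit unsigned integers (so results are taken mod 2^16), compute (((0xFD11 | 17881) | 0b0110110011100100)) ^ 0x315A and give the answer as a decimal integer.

0xFD11 = 1111110100010001
17881 = 0100010111011001
→ | → 1111110111011001 = 64985
0b0110110011100100 = 0110110011100100
→ | → 1111110111111101 = 65021
0x315A = 0011000101011010
→ ^ → 1100110010100111 = 52391

52391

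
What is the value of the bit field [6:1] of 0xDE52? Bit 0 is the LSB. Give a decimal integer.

v = 1101111001010010
Shift right by 1: 110111100101001
Mask low 6 bits: 101001 = 41

41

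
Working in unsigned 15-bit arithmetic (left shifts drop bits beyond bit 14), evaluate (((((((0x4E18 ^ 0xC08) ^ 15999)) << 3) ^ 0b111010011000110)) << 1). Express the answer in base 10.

0x4E18 = 100111000011000
0xC08 = 000110000001000
→ ^ → 100001000010000 = 16912
15999 = 011111001111111
→ ^ → 111110001101111 = 31855
→ << 3 (mod 2^15) → 110001101111000 = 25464
0b111010011000110 = 111010011000110
→ ^ → 001011110111110 = 6078
→ << 1 (mod 2^15) → 010111101111100 = 12156

12156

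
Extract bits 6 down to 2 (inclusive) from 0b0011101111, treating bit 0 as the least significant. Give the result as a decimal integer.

v = 0011101111
Shift right by 2: 00111011
Mask low 5 bits: 11011 = 27

27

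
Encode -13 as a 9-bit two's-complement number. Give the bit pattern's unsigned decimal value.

499

13 in 9 bits: 000001101
Invert: 111110010
Add 1:  111110011 = 499
(Check: 2^9 - 13 = 512 - 13 = 499.)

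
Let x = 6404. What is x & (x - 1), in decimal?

x = 1100100000100 = 6404
x - 1 = 1100100000011
AND   = 1100100000000 = 6400
(x & (x - 1) clears the lowest set bit of x.)

6400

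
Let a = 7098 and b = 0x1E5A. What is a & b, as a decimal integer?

6682

7098 = 1101110111010
0x1E5A = 1111001011010
AND → 1101000011010 = 6682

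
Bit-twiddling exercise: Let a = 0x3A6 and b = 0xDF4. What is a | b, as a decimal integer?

4086

0x3A6 = 001110100110
0xDF4 = 110111110100
 OR → 111111110110 = 4086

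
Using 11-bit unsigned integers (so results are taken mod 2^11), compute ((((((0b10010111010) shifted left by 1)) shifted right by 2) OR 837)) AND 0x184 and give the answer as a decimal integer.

0b10010111010 = 10010111010
→ shifted left by 1 (mod 2^11) → 00101110100 = 372
→ shifted right by 2 → 00001011101 = 93
837 = 01101000101
→ OR → 01101011101 = 861
0x184 = 00110000100
→ AND → 00100000100 = 260

260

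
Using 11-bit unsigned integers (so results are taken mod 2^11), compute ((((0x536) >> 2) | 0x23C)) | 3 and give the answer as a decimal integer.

0x536 = 10100110110
→ >> 2 → 00101001101 = 333
0x23C = 01000111100
→ | → 01101111101 = 893
3 = 00000000011
→ | → 01101111111 = 895

895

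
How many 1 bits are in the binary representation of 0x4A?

0x4A = 1001010
Count the 1s: 1 + 1 + 1 = 3

3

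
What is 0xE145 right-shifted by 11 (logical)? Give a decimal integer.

0xE145 = 1110000101000101
shift right by 11 → 0000000000011100 = 28
(equivalently, floor(57669 / 2048))

28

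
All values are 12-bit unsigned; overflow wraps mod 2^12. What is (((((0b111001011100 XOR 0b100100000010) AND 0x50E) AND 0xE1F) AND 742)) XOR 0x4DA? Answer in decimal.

1244

0b111001011100 = 111001011100
0b100100000010 = 100100000010
→ XOR → 011101011110 = 1886
0x50E = 010100001110
→ AND → 010100001110 = 1294
0xE1F = 111000011111
→ AND → 010000001110 = 1038
742 = 001011100110
→ AND → 000000000110 = 6
0x4DA = 010011011010
→ XOR → 010011011100 = 1244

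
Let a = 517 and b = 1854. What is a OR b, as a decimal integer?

517 = 01000000101
1854 = 11100111110
 OR → 11100111111 = 1855

1855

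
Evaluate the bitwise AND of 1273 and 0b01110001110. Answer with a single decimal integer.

136

1273 = 10011111001
b = 01110001110
AND → 00010001000 = 136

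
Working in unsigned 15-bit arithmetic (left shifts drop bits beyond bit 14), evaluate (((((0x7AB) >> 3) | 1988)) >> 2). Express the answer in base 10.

0x7AB = 000011110101011
→ >> 3 → 000000011110101 = 245
1988 = 000011111000100
→ | → 000011111110101 = 2037
→ >> 2 → 000000111111101 = 509

509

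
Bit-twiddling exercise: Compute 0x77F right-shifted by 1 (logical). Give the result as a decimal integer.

959

0x77F = 11101111111
shift right by 1 → 01110111111 = 959
(equivalently, floor(1919 / 2))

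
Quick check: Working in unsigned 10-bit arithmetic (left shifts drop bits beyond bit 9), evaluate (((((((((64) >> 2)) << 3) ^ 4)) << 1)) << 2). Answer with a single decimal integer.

32

64 = 0001000000
→ >> 2 → 0000010000 = 16
→ << 3 (mod 2^10) → 0010000000 = 128
4 = 0000000100
→ ^ → 0010000100 = 132
→ << 1 (mod 2^10) → 0100001000 = 264
→ << 2 (mod 2^10) → 0000100000 = 32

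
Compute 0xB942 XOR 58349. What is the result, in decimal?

23215

0xB942 = 1011100101000010
58349 = 1110001111101101
XOR → 0101101010101111 = 23215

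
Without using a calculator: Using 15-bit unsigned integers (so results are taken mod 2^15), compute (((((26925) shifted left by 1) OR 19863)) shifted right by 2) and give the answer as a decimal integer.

6135

26925 = 110100100101101
→ shifted left by 1 (mod 2^15) → 101001001011010 = 21082
19863 = 100110110010111
→ OR → 101111111011111 = 24543
→ shifted right by 2 → 001011111110111 = 6135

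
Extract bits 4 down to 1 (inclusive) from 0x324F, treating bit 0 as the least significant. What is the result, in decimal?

7

v = 011001001001111
Shift right by 1: 01100100100111
Mask low 4 bits: 0111 = 7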